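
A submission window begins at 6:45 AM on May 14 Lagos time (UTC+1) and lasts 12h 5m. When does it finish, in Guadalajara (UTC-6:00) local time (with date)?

Convert start to UTC: 6:45 AM − 1:00 = 5:45 AM UTC on May 14.
Add 12 hours 5 minutes duration → 5:50 PM UTC.
Guadalajara is UTC−6:00, so local end time = 5:50 PM − 6:00 = 11:50 AM on May 14.

11:50 AM on May 14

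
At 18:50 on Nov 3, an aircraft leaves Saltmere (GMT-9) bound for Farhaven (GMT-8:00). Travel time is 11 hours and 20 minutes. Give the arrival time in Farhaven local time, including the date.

07:10 on Nov 4

Convert departure to UTC: 18:50 + 9:00 = 03:50 UTC on Nov 4.
Add 11 hours 20 minutes travel time → 15:10 UTC.
Farhaven is UTC−8:00, so local arrival = 15:10 − 8:00 = 07:10 on Nov 4.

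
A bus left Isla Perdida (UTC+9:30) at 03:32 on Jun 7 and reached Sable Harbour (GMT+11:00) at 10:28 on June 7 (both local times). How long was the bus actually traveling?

Departure in UTC: 03:32 − 9:30 = 18:02 on Jun 6.
Arrival in UTC: 10:28 − 11:00 = 23:28 on Jun 6.
Elapsed = 23:28 − 18:02 = 5 hours 26 minutes.

5 hours 26 minutes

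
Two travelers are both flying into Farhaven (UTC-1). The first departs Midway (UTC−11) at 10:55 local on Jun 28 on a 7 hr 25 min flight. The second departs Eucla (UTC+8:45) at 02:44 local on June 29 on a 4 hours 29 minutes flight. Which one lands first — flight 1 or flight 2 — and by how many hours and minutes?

the second, by 6 hours 52 minutes

Flight 1 in UTC: 10:55 + 11:00 = 21:55 on Jun 28.
+7 hours and 25 minutes → arrive 05:20 UTC on Jun 29.
Flight 2 in UTC: 02:44 − 8:45 = 17:59 on Jun 28.
+4 hours 29 minutes → arrive 22:28 UTC on Jun 28.
Flight 2 lands earlier by 6 hours 52 minutes.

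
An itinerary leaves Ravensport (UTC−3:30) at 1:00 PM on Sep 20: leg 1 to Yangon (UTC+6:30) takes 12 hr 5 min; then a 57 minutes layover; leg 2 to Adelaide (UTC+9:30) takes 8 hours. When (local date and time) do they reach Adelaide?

Convert departure to UTC: 1:00 PM + 3:30 = 4:30 PM UTC on Sep 20.
Add 12 hours 5 minutes leg 1 → 4:35 AM UTC (Sep 21).
Add 57 minutes layover in Yangon → 5:32 AM UTC.
Add 8 hours leg 2 → 1:32 PM UTC.
Adelaide is UTC+9:30, so local arrival = 1:32 PM + 9:30 = 11:02 PM on Sep 21.

11:02 PM on Sep 21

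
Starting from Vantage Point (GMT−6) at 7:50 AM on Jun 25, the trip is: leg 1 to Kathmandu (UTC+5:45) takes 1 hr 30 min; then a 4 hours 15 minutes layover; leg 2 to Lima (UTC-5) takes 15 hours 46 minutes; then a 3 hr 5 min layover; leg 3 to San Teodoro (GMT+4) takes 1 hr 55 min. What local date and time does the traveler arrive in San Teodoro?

Convert departure to UTC: 7:50 AM + 6:00 = 1:50 PM UTC on Jun 25.
Add 1 hour 30 minutes leg 1 → 3:20 PM UTC.
Add 4 hours and 15 minutes layover in Kathmandu → 7:35 PM UTC.
Add 15 hours and 46 minutes leg 2 → 11:21 AM UTC (Jun 26).
Add 3 hours and 5 minutes layover in Lima → 2:26 PM UTC.
Add 1 hour and 55 minutes leg 3 → 4:21 PM UTC.
San Teodoro is UTC+4:00, so local arrival = 4:21 PM + 4:00 = 8:21 PM on Jun 26.

8:21 PM on Jun 26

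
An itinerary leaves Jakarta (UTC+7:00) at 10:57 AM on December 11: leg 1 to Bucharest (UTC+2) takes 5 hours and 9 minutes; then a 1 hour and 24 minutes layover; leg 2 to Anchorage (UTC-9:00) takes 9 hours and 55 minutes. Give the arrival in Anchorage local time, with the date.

11:25 AM on December 11

Convert departure to UTC: 10:57 AM − 7:00 = 3:57 AM UTC on Dec 11.
Add 5 hours and 9 minutes leg 1 → 9:06 AM UTC.
Add 1 hour and 24 minutes layover in Bucharest → 10:30 AM UTC.
Add 9 hours 55 minutes leg 2 → 8:25 PM UTC.
Anchorage is UTC−9:00, so local arrival = 8:25 PM − 9:00 = 11:25 AM on Dec 11.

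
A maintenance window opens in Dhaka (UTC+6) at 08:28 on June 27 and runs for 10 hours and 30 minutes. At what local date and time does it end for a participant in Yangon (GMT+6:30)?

19:28 on June 27

Yangon is 0:30 ahead of Dhaka.
After 10 hours 30 minutes it is 18:58 in Dhaka.
Shift by the zone difference: 18:58 + 0:30 = 19:28 on Jun 27 in Yangon.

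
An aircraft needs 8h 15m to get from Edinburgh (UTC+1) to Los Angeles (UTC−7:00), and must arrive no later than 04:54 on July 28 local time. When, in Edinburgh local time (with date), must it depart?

Target arrival in UTC: 04:54 + 7:00 = 11:54 on Jul 28.
Subtract 8 hours and 15 minutes → departure 03:39 UTC on Jul 28.
Edinburgh is UTC+1:00: 03:39 + 1:00 = 04:39 on Jul 28.

04:39 on July 28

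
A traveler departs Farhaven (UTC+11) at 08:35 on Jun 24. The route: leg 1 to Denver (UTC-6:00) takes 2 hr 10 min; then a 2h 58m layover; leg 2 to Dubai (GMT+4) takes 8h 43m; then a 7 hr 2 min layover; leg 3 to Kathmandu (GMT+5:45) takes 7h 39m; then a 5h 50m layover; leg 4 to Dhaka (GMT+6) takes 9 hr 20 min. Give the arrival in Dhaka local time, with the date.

23:17 on Jun 25

Convert departure to UTC: 08:35 − 11:00 = 21:35 UTC on Jun 23.
Add 2 hours and 10 minutes leg 1 → 23:45 UTC.
Add 2 hours 58 minutes layover in Denver → 02:43 UTC (Jun 24).
Add 8 hours and 43 minutes leg 2 → 11:26 UTC.
Add 7 hours 2 minutes layover in Dubai → 18:28 UTC.
Add 7 hours and 39 minutes leg 3 → 02:07 UTC (Jun 25).
Add 5 hours and 50 minutes layover in Kathmandu → 07:57 UTC.
Add 9 hours 20 minutes leg 4 → 17:17 UTC.
Dhaka is UTC+6:00, so local arrival = 17:17 + 6:00 = 23:17 on Jun 25.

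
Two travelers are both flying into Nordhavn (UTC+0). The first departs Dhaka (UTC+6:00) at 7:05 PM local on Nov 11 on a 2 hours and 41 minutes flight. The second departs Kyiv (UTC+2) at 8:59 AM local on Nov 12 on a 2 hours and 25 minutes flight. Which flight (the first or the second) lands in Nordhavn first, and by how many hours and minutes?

Flight 1 in UTC: 7:05 PM − 6:00 = 1:05 PM on Nov 11.
+2 hours and 41 minutes → arrive 3:46 PM UTC on Nov 11.
Flight 2 in UTC: 8:59 AM − 2:00 = 6:59 AM on Nov 12.
+2 hours 25 minutes → arrive 9:24 AM UTC on Nov 12.
Flight 1 lands earlier by 17 hours 38 minutes.

the first, by 17 hours 38 minutes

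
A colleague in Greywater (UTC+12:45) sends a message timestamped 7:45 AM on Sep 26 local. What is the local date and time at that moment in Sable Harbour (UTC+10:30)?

In UTC: 7:45 AM − 12:45 = 7:00 PM on Sep 25.
Sable Harbour is UTC+10:30: 7:00 PM + 10:30 = 5:30 AM on Sep 26.

5:30 AM on Sep 26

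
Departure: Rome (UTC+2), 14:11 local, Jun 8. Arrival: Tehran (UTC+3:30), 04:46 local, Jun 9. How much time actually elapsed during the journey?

13 hours 5 minutes

Departure in UTC: 14:11 − 2:00 = 12:11 on Jun 8.
Arrival in UTC: 04:46 − 3:30 = 01:16 on Jun 9.
Elapsed = 01:16 − 12:11 (+1 day) = 13 hours 5 minutes.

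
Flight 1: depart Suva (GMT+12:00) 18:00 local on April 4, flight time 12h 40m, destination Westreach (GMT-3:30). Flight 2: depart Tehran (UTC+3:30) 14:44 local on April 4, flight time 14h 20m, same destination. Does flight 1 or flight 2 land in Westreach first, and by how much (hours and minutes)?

Flight 1 in UTC: 18:00 − 12:00 = 06:00 on Apr 4.
+12 hours and 40 minutes → arrive 18:40 UTC on Apr 4.
Flight 2 in UTC: 14:44 − 3:30 = 11:14 on Apr 4.
+14 hours 20 minutes → arrive 01:34 UTC on Apr 5.
Flight 1 lands earlier by 6 hours 54 minutes.

the first, by 6 hours 54 minutes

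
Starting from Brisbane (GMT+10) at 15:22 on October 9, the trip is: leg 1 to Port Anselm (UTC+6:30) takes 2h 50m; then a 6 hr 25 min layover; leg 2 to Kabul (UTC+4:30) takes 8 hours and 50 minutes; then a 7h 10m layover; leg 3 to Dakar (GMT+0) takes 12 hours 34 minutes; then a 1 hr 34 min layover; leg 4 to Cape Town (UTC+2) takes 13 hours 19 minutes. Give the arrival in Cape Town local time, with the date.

Convert departure to UTC: 15:22 − 10:00 = 05:22 UTC on Oct 9.
Add 2 hours 50 minutes leg 1 → 08:12 UTC.
Add 6 hours 25 minutes layover in Port Anselm → 14:37 UTC.
Add 8 hours and 50 minutes leg 2 → 23:27 UTC.
Add 7 hours and 10 minutes layover in Kabul → 06:37 UTC (Oct 10).
Add 12 hours 34 minutes leg 3 → 19:11 UTC.
Add 1 hour and 34 minutes layover in Dakar → 20:45 UTC.
Add 13 hours and 19 minutes leg 4 → 10:04 UTC (Oct 11).
Cape Town is UTC+2:00, so local arrival = 10:04 + 2:00 = 12:04 on Oct 11.

12:04 on October 11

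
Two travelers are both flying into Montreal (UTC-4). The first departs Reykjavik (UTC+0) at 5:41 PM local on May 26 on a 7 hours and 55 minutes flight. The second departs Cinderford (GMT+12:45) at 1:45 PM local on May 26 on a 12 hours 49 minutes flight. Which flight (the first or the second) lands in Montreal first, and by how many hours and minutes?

the second, by 11 hours 47 minutes

Flight 1 departs at 5:41 PM UTC (May 26).
+7 hours and 55 minutes → arrive 1:36 AM UTC on May 27.
Flight 2 in UTC: 1:45 PM − 12:45 = 1:00 AM on May 26.
+12 hours 49 minutes → arrive 1:49 PM UTC on May 26.
Flight 2 lands earlier by 11 hours 47 minutes.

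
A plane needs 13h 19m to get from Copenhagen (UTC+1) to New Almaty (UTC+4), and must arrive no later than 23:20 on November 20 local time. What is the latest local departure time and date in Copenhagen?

Target arrival in UTC: 23:20 − 4:00 = 19:20 on Nov 20.
Subtract 13 hours 19 minutes → departure 06:01 UTC on Nov 20.
Copenhagen is UTC+1:00: 06:01 + 1:00 = 07:01 on Nov 20.

07:01 on November 20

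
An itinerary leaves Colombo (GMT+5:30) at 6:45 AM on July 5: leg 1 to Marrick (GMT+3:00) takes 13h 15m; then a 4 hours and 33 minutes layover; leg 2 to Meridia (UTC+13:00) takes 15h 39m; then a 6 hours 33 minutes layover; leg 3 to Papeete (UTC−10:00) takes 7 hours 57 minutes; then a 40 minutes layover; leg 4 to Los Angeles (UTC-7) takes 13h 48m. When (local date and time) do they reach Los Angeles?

Convert departure to UTC: 6:45 AM − 5:30 = 1:15 AM UTC on Jul 5.
Add 13 hours and 15 minutes leg 1 → 2:30 PM UTC.
Add 4 hours 33 minutes layover in Marrick → 7:03 PM UTC.
Add 15 hours and 39 minutes leg 2 → 10:42 AM UTC (Jul 6).
Add 6 hours 33 minutes layover in Meridia → 5:15 PM UTC.
Add 7 hours and 57 minutes leg 3 → 1:12 AM UTC (Jul 7).
Add 40 minutes layover in Papeete → 1:52 AM UTC.
Add 13 hours 48 minutes leg 4 → 3:40 PM UTC.
Los Angeles is UTC−7:00, so local arrival = 3:40 PM − 7:00 = 8:40 AM on Jul 7.

8:40 AM on July 7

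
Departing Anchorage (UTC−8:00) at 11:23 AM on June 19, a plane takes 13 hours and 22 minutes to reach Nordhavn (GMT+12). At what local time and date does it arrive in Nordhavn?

Nordhavn is 20:00 ahead of Anchorage.
After 13 hours and 22 minutes it is 12:45 AM (Jun 20) in Anchorage.
Shift by the zone difference: 12:45 AM + 20:00 = 8:45 PM on Jun 20 in Nordhavn.

8:45 PM on June 20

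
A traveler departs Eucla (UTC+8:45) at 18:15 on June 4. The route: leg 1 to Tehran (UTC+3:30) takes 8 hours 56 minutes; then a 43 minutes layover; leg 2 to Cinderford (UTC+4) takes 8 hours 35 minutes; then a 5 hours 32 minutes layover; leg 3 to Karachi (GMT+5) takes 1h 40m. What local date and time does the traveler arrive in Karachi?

Convert departure to UTC: 18:15 − 8:45 = 09:30 UTC on Jun 4.
Add 8 hours and 56 minutes leg 1 → 18:26 UTC.
Add 43 minutes layover in Tehran → 19:09 UTC.
Add 8 hours and 35 minutes leg 2 → 03:44 UTC (Jun 5).
Add 5 hours and 32 minutes layover in Cinderford → 09:16 UTC.
Add 1 hour 40 minutes leg 3 → 10:56 UTC.
Karachi is UTC+5:00, so local arrival = 10:56 + 5:00 = 15:56 on Jun 5.

15:56 on Jun 5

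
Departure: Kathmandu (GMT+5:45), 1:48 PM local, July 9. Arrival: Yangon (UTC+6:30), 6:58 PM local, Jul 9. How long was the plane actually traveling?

Yangon is 0:45 ahead of Kathmandu.
Clock-face elapsed time (ignoring zones) is 5 hours 10 minutes.
Actual elapsed = 5 hours 10 minutes − 0:45 = 4 hours 25 minutes.

4 hours 25 minutes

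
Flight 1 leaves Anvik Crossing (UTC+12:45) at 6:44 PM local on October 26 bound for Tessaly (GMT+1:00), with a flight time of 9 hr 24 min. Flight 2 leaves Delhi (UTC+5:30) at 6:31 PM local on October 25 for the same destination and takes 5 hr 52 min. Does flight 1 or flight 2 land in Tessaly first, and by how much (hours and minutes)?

Flight 1 in UTC: 6:44 PM − 12:45 = 5:59 AM on Oct 26.
+9 hours 24 minutes → arrive 3:23 PM UTC on Oct 26.
Flight 2 in UTC: 6:31 PM − 5:30 = 1:01 PM on Oct 25.
+5 hours and 52 minutes → arrive 6:53 PM UTC on Oct 25.
Flight 2 lands earlier by 20 hours 30 minutes.

the second, by 20 hours 30 minutes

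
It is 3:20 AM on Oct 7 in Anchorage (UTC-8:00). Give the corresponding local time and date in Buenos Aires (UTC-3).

Buenos Aires is 5:00 ahead of Anchorage.
Shift by the zone difference: 3:20 AM + 5:00 = 8:20 AM on Oct 7 in Buenos Aires.

8:20 AM on October 7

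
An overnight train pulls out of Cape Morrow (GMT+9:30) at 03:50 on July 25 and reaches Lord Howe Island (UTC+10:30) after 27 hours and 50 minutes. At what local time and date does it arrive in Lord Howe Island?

08:40 on July 26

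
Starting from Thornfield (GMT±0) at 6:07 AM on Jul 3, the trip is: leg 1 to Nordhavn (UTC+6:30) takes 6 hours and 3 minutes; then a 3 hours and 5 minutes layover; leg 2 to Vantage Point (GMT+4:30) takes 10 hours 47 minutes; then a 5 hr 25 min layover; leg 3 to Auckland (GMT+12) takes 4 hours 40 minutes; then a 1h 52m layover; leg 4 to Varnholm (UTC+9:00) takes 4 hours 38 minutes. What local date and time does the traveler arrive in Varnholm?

Thornfield is at UTC+0, so departure is already 6:07 AM UTC on Jul 3.
Add 6 hours and 3 minutes leg 1 → 12:10 PM UTC.
Add 3 hours and 5 minutes layover in Nordhavn → 3:15 PM UTC.
Add 10 hours 47 minutes leg 2 → 2:02 AM UTC (Jul 4).
Add 5 hours 25 minutes layover in Vantage Point → 7:27 AM UTC.
Add 4 hours and 40 minutes leg 3 → 12:07 PM UTC.
Add 1 hour and 52 minutes layover in Auckland → 1:59 PM UTC.
Add 4 hours 38 minutes leg 4 → 6:37 PM UTC.
Varnholm is UTC+9:00, so local arrival = 6:37 PM + 9:00 = 3:37 AM on Jul 5.

3:37 AM on July 5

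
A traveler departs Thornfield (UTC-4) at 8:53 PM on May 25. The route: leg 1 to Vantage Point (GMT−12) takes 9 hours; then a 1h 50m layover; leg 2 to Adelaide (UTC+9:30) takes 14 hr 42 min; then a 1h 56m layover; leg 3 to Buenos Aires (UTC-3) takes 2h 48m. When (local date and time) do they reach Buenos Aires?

4:09 AM on May 27

Convert departure to UTC: 8:53 PM + 4:00 = 12:53 AM UTC on May 26.
Add 9 hours leg 1 → 9:53 AM UTC.
Add 1 hour 50 minutes layover in Vantage Point → 11:43 AM UTC.
Add 14 hours and 42 minutes leg 2 → 2:25 AM UTC (May 27).
Add 1 hour and 56 minutes layover in Adelaide → 4:21 AM UTC.
Add 2 hours 48 minutes leg 3 → 7:09 AM UTC.
Buenos Aires is UTC−3:00, so local arrival = 7:09 AM − 3:00 = 4:09 AM on May 27.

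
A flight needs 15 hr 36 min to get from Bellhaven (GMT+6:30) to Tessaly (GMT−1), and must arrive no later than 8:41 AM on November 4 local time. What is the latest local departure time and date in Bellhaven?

Target arrival in UTC: 8:41 AM + 1:00 = 9:41 AM on Nov 4.
Subtract 15 hours and 36 minutes → departure 6:05 PM UTC on Nov 3.
Bellhaven is UTC+6:30: 6:05 PM + 6:30 = 12:35 AM on Nov 4.

12:35 AM on Nov 4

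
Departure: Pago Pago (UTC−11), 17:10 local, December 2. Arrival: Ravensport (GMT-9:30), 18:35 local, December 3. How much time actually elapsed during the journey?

23 hours 55 minutes

Departure in UTC: 17:10 + 11:00 = 04:10 on Dec 3.
Arrival in UTC: 18:35 + 9:30 = 04:05 on Dec 4.
Elapsed = 04:05 − 04:10 (+1 day) = 23 hours 55 minutes.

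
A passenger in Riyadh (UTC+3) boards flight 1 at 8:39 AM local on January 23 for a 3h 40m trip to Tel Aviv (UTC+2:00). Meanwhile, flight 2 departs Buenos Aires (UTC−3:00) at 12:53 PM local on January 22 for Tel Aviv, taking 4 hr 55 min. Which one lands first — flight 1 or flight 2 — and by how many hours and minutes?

Flight 1 in UTC: 8:39 AM − 3:00 = 5:39 AM on Jan 23.
+3 hours and 40 minutes → arrive 9:19 AM UTC on Jan 23.
Flight 2 in UTC: 12:53 PM + 3:00 = 3:53 PM on Jan 22.
+4 hours and 55 minutes → arrive 8:48 PM UTC on Jan 22.
Flight 2 lands earlier by 12 hours 31 minutes.

the second, by 12 hours 31 minutes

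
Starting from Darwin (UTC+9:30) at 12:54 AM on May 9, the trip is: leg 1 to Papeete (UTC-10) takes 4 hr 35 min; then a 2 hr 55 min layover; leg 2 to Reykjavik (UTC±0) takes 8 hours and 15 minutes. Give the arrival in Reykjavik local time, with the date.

Convert departure to UTC: 12:54 AM − 9:30 = 3:24 PM UTC on May 8.
Add 4 hours and 35 minutes leg 1 → 7:59 PM UTC.
Add 2 hours 55 minutes layover in Papeete → 10:54 PM UTC.
Add 8 hours 15 minutes leg 2 → 7:09 AM UTC (May 9).
Reykjavik is UTC+0, so local arrival is the same: 7:09 AM on May 9.

7:09 AM on May 9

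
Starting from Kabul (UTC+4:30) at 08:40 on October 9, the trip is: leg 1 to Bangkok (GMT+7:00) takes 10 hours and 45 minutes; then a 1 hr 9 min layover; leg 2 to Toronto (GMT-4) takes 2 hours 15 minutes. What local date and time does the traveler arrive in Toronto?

14:19 on October 9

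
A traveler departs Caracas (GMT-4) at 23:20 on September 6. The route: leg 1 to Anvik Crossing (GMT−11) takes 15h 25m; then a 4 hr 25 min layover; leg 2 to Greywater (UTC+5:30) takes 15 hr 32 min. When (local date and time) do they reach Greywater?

20:12 on Sep 8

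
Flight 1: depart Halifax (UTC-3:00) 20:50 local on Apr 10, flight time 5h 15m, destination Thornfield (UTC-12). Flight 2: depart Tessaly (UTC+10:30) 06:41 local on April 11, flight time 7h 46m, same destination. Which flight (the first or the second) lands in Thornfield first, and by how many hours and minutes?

the second, by 1 hour 8 minutes

Flight 1 in UTC: 20:50 + 3:00 = 23:50 on Apr 10.
+5 hours 15 minutes → arrive 05:05 UTC on Apr 11.
Flight 2 in UTC: 06:41 − 10:30 = 20:11 on Apr 10.
+7 hours 46 minutes → arrive 03:57 UTC on Apr 11.
Flight 2 lands earlier by 1 hour 8 minutes.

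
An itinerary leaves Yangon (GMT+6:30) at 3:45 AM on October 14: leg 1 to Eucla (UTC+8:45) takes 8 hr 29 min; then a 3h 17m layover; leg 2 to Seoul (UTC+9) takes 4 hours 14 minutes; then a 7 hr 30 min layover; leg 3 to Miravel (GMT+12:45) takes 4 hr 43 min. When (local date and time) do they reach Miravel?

2:13 PM on Oct 15

Convert departure to UTC: 3:45 AM − 6:30 = 9:15 PM UTC on Oct 13.
Add 8 hours and 29 minutes leg 1 → 5:44 AM UTC (Oct 14).
Add 3 hours and 17 minutes layover in Eucla → 9:01 AM UTC.
Add 4 hours 14 minutes leg 2 → 1:15 PM UTC.
Add 7 hours 30 minutes layover in Seoul → 8:45 PM UTC.
Add 4 hours and 43 minutes leg 3 → 1:28 AM UTC (Oct 15).
Miravel is UTC+12:45, so local arrival = 1:28 AM + 12:45 = 2:13 PM on Oct 15.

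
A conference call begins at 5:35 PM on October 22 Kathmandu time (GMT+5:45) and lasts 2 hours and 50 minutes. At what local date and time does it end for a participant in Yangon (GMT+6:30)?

Convert start to UTC: 5:35 PM − 5:45 = 11:50 AM UTC on Oct 22.
Add 2 hours 50 minutes duration → 2:40 PM UTC.
Yangon is UTC+6:30, so local end time = 2:40 PM + 6:30 = 9:10 PM on Oct 22.

9:10 PM on October 22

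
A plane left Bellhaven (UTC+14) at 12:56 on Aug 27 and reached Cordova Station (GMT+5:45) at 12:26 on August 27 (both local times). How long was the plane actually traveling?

7 hours 45 minutes

Departure in UTC: 12:56 − 14:00 = 22:56 on Aug 26.
Arrival in UTC: 12:26 − 5:45 = 06:41 on Aug 27.
Elapsed = 06:41 − 22:56 (+1 day) = 7 hours 45 minutes.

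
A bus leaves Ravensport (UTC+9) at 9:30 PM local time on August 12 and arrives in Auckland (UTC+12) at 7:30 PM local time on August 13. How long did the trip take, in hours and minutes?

19 hours

Departure in UTC: 9:30 PM − 9:00 = 12:30 PM on Aug 12.
Arrival in UTC: 7:30 PM − 12:00 = 7:30 AM on Aug 13.
Elapsed = 7:30 AM − 12:30 PM (+1 day) = 19 hours.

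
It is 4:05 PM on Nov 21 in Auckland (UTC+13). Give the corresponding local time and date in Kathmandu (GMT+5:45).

Kathmandu is 7:15 behind Auckland.
Shift by the zone difference: 4:05 PM − 7:15 = 8:50 AM on Nov 21 in Kathmandu.

8:50 AM on November 21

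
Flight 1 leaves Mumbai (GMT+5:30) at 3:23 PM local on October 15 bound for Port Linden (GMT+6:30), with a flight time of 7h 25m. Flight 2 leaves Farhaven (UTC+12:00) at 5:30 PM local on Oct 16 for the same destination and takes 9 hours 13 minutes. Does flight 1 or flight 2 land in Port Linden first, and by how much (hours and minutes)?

the first, by 21 hours 25 minutes

Flight 1 in UTC: 3:23 PM − 5:30 = 9:53 AM on Oct 15.
+7 hours and 25 minutes → arrive 5:18 PM UTC on Oct 15.
Flight 2 in UTC: 5:30 PM − 12:00 = 5:30 AM on Oct 16.
+9 hours and 13 minutes → arrive 2:43 PM UTC on Oct 16.
Flight 1 lands earlier by 21 hours 25 minutes.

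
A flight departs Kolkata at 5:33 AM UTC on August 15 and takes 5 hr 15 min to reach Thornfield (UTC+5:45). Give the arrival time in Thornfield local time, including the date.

Departure is given in UTC: 5:33 AM on Aug 15.
Add 5 hours and 15 minutes → 10:48 AM UTC.
Thornfield is UTC+5:45: 10:48 AM + 5:45 = 4:33 PM on Aug 15.

4:33 PM on August 15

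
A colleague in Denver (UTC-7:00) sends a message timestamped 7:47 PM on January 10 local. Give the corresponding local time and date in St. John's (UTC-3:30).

11:17 PM on Jan 10

In UTC: 7:47 PM + 7:00 = 2:47 AM on Jan 11.
St. John's is UTC−3:30: 2:47 AM − 3:30 = 11:17 PM on Jan 10.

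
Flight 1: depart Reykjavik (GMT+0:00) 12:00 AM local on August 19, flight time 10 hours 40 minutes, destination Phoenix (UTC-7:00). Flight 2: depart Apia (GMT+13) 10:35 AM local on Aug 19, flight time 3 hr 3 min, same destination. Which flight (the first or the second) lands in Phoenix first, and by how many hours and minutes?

the second, by 10 hours 2 minutes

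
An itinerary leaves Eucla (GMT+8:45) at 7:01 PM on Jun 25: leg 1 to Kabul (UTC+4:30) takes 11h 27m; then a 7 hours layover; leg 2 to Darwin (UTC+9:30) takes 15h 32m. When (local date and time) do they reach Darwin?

5:45 AM on June 27

Convert departure to UTC: 7:01 PM − 8:45 = 10:16 AM UTC on Jun 25.
Add 11 hours 27 minutes leg 1 → 9:43 PM UTC.
Add 7 hours layover in Kabul → 4:43 AM UTC (Jun 26).
Add 15 hours 32 minutes leg 2 → 8:15 PM UTC.
Darwin is UTC+9:30, so local arrival = 8:15 PM + 9:30 = 5:45 AM on Jun 27.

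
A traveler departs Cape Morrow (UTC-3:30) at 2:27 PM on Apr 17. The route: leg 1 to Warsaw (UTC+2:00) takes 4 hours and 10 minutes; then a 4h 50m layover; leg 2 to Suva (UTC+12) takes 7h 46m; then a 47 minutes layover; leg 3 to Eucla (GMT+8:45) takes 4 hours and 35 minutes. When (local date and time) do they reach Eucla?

12:50 AM on April 19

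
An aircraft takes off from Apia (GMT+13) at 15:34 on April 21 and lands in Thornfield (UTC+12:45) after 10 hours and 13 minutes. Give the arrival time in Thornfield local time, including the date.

01:32 on April 22

Convert departure to UTC: 15:34 − 13:00 = 02:34 UTC on Apr 21.
Add 10 hours 13 minutes travel time → 12:47 UTC.
Thornfield is UTC+12:45, so local arrival = 12:47 + 12:45 = 01:32 on Apr 22.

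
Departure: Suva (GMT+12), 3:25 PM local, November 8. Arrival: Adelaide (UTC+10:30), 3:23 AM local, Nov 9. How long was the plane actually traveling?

Departure in UTC: 3:25 PM − 12:00 = 3:25 AM on Nov 8.
Arrival in UTC: 3:23 AM − 10:30 = 4:53 PM on Nov 8.
Elapsed = 4:53 PM − 3:25 AM = 13 hours 28 minutes.

13 hours 28 minutes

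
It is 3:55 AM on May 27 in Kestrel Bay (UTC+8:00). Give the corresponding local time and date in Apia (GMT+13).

In UTC: 3:55 AM − 8:00 = 7:55 PM on May 26.
Apia is UTC+13:00: 7:55 PM + 13:00 = 8:55 AM on May 27.

8:55 AM on May 27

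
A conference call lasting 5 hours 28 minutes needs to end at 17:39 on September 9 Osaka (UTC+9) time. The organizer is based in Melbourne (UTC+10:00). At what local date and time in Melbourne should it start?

Target end time in UTC: 17:39 − 9:00 = 08:39 on Sep 9.
Subtract 5 hours 28 minutes → start 03:11 UTC on Sep 9.
Melbourne is UTC+10:00: 03:11 + 10:00 = 13:11 on Sep 9.

13:11 on September 9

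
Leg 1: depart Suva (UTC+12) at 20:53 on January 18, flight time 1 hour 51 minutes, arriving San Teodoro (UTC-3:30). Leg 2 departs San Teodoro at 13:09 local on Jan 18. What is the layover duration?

5 hours 55 minutes

Convert departure to UTC: 20:53 − 12:00 = 08:53 UTC on Jan 18.
Add 1 hour 51 minutes flight time → 10:44 UTC.
San Teodoro is UTC−3:30, so local arrival = 10:44 − 3:30 = 07:14 on Jan 18.
Layover = 13:09 − 07:14 = 5 hours 55 minutes.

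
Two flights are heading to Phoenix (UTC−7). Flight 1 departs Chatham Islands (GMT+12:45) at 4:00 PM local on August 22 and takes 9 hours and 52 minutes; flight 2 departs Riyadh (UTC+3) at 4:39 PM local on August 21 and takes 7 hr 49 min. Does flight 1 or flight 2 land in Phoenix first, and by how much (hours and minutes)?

the second, by 15 hours 39 minutes

Flight 1 in UTC: 4:00 PM − 12:45 = 3:15 AM on Aug 22.
+9 hours 52 minutes → arrive 1:07 PM UTC on Aug 22.
Flight 2 in UTC: 4:39 PM − 3:00 = 1:39 PM on Aug 21.
+7 hours and 49 minutes → arrive 9:28 PM UTC on Aug 21.
Flight 2 lands earlier by 15 hours 39 minutes.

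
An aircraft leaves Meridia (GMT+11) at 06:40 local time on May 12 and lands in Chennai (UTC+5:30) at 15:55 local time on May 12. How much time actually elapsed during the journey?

14 hours 45 minutes

Departure in UTC: 06:40 − 11:00 = 19:40 on May 11.
Arrival in UTC: 15:55 − 5:30 = 10:25 on May 12.
Elapsed = 10:25 − 19:40 (+1 day) = 14 hours 45 minutes.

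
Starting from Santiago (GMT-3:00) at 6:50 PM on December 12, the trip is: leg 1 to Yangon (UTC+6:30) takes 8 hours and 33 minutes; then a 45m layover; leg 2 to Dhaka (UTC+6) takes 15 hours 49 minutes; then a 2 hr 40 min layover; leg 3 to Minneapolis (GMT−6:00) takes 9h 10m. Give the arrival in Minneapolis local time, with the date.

Convert departure to UTC: 6:50 PM + 3:00 = 9:50 PM UTC on Dec 12.
Add 8 hours and 33 minutes leg 1 → 6:23 AM UTC (Dec 13).
Add 45 minutes layover in Yangon → 7:08 AM UTC.
Add 15 hours 49 minutes leg 2 → 10:57 PM UTC.
Add 2 hours and 40 minutes layover in Dhaka → 1:37 AM UTC (Dec 14).
Add 9 hours 10 minutes leg 3 → 10:47 AM UTC.
Minneapolis is UTC−6:00, so local arrival = 10:47 AM − 6:00 = 4:47 AM on Dec 14.

4:47 AM on December 14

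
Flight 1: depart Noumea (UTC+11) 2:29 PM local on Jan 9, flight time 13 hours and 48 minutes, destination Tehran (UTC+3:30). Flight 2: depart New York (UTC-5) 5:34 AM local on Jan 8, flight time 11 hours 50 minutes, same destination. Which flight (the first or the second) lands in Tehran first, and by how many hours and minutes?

Flight 1 in UTC: 2:29 PM − 11:00 = 3:29 AM on Jan 9.
+13 hours and 48 minutes → arrive 5:17 PM UTC on Jan 9.
Flight 2 in UTC: 5:34 AM + 5:00 = 10:34 AM on Jan 8.
+11 hours and 50 minutes → arrive 10:24 PM UTC on Jan 8.
Flight 2 lands earlier by 18 hours 53 minutes.

the second, by 18 hours 53 minutes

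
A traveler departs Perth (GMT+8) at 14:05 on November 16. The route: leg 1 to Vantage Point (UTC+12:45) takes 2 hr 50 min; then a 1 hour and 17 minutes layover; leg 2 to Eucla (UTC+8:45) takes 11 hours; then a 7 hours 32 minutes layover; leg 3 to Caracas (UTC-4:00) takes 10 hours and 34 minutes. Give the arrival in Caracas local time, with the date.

11:18 on Nov 17

Convert departure to UTC: 14:05 − 8:00 = 06:05 UTC on Nov 16.
Add 2 hours and 50 minutes leg 1 → 08:55 UTC.
Add 1 hour 17 minutes layover in Vantage Point → 10:12 UTC.
Add 11 hours leg 2 → 21:12 UTC.
Add 7 hours and 32 minutes layover in Eucla → 04:44 UTC (Nov 17).
Add 10 hours and 34 minutes leg 3 → 15:18 UTC.
Caracas is UTC−4:00, so local arrival = 15:18 − 4:00 = 11:18 on Nov 17.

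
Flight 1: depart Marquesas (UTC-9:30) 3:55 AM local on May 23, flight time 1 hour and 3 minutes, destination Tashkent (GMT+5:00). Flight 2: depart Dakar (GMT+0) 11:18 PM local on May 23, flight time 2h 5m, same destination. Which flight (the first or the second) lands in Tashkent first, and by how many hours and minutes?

Flight 1 in UTC: 3:55 AM + 9:30 = 1:25 PM on May 23.
+1 hour 3 minutes → arrive 2:28 PM UTC on May 23.
Flight 2 departs at 11:18 PM UTC (May 23).
+2 hours and 5 minutes → arrive 1:23 AM UTC on May 24.
Flight 1 lands earlier by 10 hours 55 minutes.

the first, by 10 hours 55 minutes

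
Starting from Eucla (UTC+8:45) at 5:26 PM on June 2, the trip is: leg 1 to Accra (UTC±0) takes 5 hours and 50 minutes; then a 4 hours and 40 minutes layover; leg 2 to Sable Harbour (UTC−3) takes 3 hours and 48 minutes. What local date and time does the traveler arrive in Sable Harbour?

7:59 PM on June 2

Convert departure to UTC: 5:26 PM − 8:45 = 8:41 AM UTC on Jun 2.
Add 5 hours 50 minutes leg 1 → 2:31 PM UTC.
Add 4 hours and 40 minutes layover in Accra → 7:11 PM UTC.
Add 3 hours 48 minutes leg 2 → 10:59 PM UTC.
Sable Harbour is UTC−3:00, so local arrival = 10:59 PM − 3:00 = 7:59 PM on Jun 2.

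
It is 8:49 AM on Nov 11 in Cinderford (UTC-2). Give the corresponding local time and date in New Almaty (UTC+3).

1:49 PM on November 11

In UTC: 8:49 AM + 2:00 = 10:49 AM on Nov 11.
New Almaty is UTC+3:00: 10:49 AM + 3:00 = 1:49 PM on Nov 11.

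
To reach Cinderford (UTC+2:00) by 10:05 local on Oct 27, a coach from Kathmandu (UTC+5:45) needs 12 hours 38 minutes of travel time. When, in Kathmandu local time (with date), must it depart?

Target arrival in UTC: 10:05 − 2:00 = 08:05 on Oct 27.
Subtract 12 hours 38 minutes → departure 19:27 UTC on Oct 26.
Kathmandu is UTC+5:45: 19:27 + 5:45 = 01:12 on Oct 27.

01:12 on October 27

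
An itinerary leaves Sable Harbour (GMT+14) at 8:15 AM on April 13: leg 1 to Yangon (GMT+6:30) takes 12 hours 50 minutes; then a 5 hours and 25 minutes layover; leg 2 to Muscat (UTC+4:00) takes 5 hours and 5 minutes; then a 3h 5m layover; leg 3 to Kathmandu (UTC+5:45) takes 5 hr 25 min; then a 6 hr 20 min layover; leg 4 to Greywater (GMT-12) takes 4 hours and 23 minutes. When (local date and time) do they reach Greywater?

Convert departure to UTC: 8:15 AM − 14:00 = 6:15 PM UTC on Apr 12.
Add 12 hours 50 minutes leg 1 → 7:05 AM UTC (Apr 13).
Add 5 hours and 25 minutes layover in Yangon → 12:30 PM UTC.
Add 5 hours 5 minutes leg 2 → 5:35 PM UTC.
Add 3 hours and 5 minutes layover in Muscat → 8:40 PM UTC.
Add 5 hours 25 minutes leg 3 → 2:05 AM UTC (Apr 14).
Add 6 hours 20 minutes layover in Kathmandu → 8:25 AM UTC.
Add 4 hours 23 minutes leg 4 → 12:48 PM UTC.
Greywater is UTC−12:00, so local arrival = 12:48 PM − 12:00 = 12:48 AM on Apr 14.

12:48 AM on Apr 14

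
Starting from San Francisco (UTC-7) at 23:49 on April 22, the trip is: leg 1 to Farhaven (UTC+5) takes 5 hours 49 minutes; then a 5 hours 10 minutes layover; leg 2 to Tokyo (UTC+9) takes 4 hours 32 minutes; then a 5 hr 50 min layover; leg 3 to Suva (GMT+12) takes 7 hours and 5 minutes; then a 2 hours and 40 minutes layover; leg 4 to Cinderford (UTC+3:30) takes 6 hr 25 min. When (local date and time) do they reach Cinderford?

23:50 on Apr 24

Convert departure to UTC: 23:49 + 7:00 = 06:49 UTC on Apr 23.
Add 5 hours and 49 minutes leg 1 → 12:38 UTC.
Add 5 hours 10 minutes layover in Farhaven → 17:48 UTC.
Add 4 hours and 32 minutes leg 2 → 22:20 UTC.
Add 5 hours 50 minutes layover in Tokyo → 04:10 UTC (Apr 24).
Add 7 hours 5 minutes leg 3 → 11:15 UTC.
Add 2 hours 40 minutes layover in Suva → 13:55 UTC.
Add 6 hours and 25 minutes leg 4 → 20:20 UTC.
Cinderford is UTC+3:30, so local arrival = 20:20 + 3:30 = 23:50 on Apr 24.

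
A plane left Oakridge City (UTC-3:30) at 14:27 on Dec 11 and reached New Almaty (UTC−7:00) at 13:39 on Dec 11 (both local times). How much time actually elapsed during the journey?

2 hours 42 minutes

New Almaty is 3:30 behind Oakridge City.
Clock-face elapsed time (ignoring zones) is −48 minutes.
Actual elapsed = −48 minutes + 3:30 = 2 hours 42 minutes.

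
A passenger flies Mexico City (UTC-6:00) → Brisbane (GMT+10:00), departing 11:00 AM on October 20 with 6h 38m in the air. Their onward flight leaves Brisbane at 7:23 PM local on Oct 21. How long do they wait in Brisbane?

Convert departure to UTC: 11:00 AM + 6:00 = 5:00 PM UTC on Oct 20.
Add 6 hours 38 minutes flight time → 11:38 PM UTC.
Brisbane is UTC+10:00, so local arrival = 11:38 PM + 10:00 = 9:38 AM on Oct 21.
Layover = 7:23 PM − 9:38 AM = 9 hours 45 minutes.

9 hours 45 minutes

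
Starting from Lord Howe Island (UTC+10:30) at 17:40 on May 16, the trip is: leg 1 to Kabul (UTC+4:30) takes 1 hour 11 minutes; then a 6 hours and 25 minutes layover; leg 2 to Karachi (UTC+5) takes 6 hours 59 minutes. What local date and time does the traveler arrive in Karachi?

Convert departure to UTC: 17:40 − 10:30 = 07:10 UTC on May 16.
Add 1 hour and 11 minutes leg 1 → 08:21 UTC.
Add 6 hours and 25 minutes layover in Kabul → 14:46 UTC.
Add 6 hours 59 minutes leg 2 → 21:45 UTC.
Karachi is UTC+5:00, so local arrival = 21:45 + 5:00 = 02:45 on May 17.

02:45 on May 17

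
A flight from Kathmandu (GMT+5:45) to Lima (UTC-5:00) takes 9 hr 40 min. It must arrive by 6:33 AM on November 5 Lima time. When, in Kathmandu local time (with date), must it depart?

7:38 AM on November 5

Target arrival in UTC: 6:33 AM + 5:00 = 11:33 AM on Nov 5.
Subtract 9 hours 40 minutes → departure 1:53 AM UTC on Nov 5.
Kathmandu is UTC+5:45: 1:53 AM + 5:45 = 7:38 AM on Nov 5.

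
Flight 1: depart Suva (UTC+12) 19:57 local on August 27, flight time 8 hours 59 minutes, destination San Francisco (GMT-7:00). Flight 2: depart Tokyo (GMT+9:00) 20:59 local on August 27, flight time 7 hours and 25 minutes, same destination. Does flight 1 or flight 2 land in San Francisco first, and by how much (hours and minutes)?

Flight 1 in UTC: 19:57 − 12:00 = 07:57 on Aug 27.
+8 hours 59 minutes → arrive 16:56 UTC on Aug 27.
Flight 2 in UTC: 20:59 − 9:00 = 11:59 on Aug 27.
+7 hours and 25 minutes → arrive 19:24 UTC on Aug 27.
Flight 1 lands earlier by 2 hours 28 minutes.

the first, by 2 hours 28 minutes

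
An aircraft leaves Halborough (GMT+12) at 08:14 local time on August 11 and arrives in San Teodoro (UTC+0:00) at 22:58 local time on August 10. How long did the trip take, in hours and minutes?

2 hours 44 minutes

Departure in UTC: 08:14 − 12:00 = 20:14 on Aug 10.
Arrival is already UTC: 22:58 on Aug 10.
Elapsed = 22:58 − 20:14 = 2 hours 44 minutes.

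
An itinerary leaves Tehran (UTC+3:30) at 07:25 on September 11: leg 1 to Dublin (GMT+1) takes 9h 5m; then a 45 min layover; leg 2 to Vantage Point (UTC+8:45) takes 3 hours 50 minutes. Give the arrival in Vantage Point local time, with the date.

02:20 on Sep 12

Convert departure to UTC: 07:25 − 3:30 = 03:55 UTC on Sep 11.
Add 9 hours and 5 minutes leg 1 → 13:00 UTC.
Add 45 minutes layover in Dublin → 13:45 UTC.
Add 3 hours 50 minutes leg 2 → 17:35 UTC.
Vantage Point is UTC+8:45, so local arrival = 17:35 + 8:45 = 02:20 on Sep 12.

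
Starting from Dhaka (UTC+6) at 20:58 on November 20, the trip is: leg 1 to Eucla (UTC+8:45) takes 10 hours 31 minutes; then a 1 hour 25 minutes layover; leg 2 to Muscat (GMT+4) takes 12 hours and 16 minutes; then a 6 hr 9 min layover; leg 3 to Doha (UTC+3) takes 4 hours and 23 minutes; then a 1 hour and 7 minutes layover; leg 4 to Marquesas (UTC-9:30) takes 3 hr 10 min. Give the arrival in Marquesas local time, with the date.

20:29 on November 21

Convert departure to UTC: 20:58 − 6:00 = 14:58 UTC on Nov 20.
Add 10 hours 31 minutes leg 1 → 01:29 UTC (Nov 21).
Add 1 hour and 25 minutes layover in Eucla → 02:54 UTC.
Add 12 hours and 16 minutes leg 2 → 15:10 UTC.
Add 6 hours and 9 minutes layover in Muscat → 21:19 UTC.
Add 4 hours and 23 minutes leg 3 → 01:42 UTC (Nov 22).
Add 1 hour and 7 minutes layover in Doha → 02:49 UTC.
Add 3 hours 10 minutes leg 4 → 05:59 UTC.
Marquesas is UTC−9:30, so local arrival = 05:59 − 9:30 = 20:29 on Nov 21.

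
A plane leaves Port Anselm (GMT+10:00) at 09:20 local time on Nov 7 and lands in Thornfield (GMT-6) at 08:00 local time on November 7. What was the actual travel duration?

14 hours 40 minutes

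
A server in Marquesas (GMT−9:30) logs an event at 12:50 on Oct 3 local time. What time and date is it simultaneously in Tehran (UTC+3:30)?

Tehran is 13:00 ahead of Marquesas.
Shift by the zone difference: 12:50 + 13:00 = 01:50 on Oct 4 in Tehran.

01:50 on Oct 4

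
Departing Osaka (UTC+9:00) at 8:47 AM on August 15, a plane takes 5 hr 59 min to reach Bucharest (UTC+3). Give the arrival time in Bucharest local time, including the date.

8:46 AM on Aug 15

Convert departure to UTC: 8:47 AM − 9:00 = 11:47 PM UTC on Aug 14.
Add 5 hours 59 minutes travel time → 5:46 AM UTC (Aug 15).
Bucharest is UTC+3:00, so local arrival = 5:46 AM + 3:00 = 8:46 AM on Aug 15.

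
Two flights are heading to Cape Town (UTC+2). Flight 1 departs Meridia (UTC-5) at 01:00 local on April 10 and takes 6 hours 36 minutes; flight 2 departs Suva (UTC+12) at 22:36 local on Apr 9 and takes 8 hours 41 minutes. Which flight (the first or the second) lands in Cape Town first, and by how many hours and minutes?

the second, by 17 hours 19 minutes

Flight 1 in UTC: 01:00 + 5:00 = 06:00 on Apr 10.
+6 hours and 36 minutes → arrive 12:36 UTC on Apr 10.
Flight 2 in UTC: 22:36 − 12:00 = 10:36 on Apr 9.
+8 hours and 41 minutes → arrive 19:17 UTC on Apr 9.
Flight 2 lands earlier by 17 hours 19 minutes.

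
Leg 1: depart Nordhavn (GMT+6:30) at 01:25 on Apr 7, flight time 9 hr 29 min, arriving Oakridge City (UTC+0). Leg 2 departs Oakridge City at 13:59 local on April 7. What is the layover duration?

9 hours 35 minutes

Convert departure to UTC: 01:25 − 6:30 = 18:55 UTC on Apr 6.
Add 9 hours and 29 minutes flight time → 04:24 UTC (Apr 7).
Oakridge City is UTC+0, so local arrival is the same: 04:24 on Apr 7.
Layover = 13:59 − 04:24 = 9 hours 35 minutes.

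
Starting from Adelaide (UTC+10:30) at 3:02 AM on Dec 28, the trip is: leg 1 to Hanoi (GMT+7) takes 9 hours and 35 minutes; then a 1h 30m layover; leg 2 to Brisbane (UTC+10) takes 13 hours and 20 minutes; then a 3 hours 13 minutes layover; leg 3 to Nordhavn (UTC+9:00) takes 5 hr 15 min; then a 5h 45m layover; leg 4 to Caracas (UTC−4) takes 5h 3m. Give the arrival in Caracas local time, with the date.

8:13 AM on December 29

Convert departure to UTC: 3:02 AM − 10:30 = 4:32 PM UTC on Dec 27.
Add 9 hours 35 minutes leg 1 → 2:07 AM UTC (Dec 28).
Add 1 hour and 30 minutes layover in Hanoi → 3:37 AM UTC.
Add 13 hours 20 minutes leg 2 → 4:57 PM UTC.
Add 3 hours 13 minutes layover in Brisbane → 8:10 PM UTC.
Add 5 hours and 15 minutes leg 3 → 1:25 AM UTC (Dec 29).
Add 5 hours 45 minutes layover in Nordhavn → 7:10 AM UTC.
Add 5 hours and 3 minutes leg 4 → 12:13 PM UTC.
Caracas is UTC−4:00, so local arrival = 12:13 PM − 4:00 = 8:13 AM on Dec 29.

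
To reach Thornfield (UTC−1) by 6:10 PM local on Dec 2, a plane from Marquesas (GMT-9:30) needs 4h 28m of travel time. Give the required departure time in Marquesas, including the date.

5:12 AM on Dec 2

Target arrival in UTC: 6:10 PM + 1:00 = 7:10 PM on Dec 2.
Subtract 4 hours and 28 minutes → departure 2:42 PM UTC on Dec 2.
Marquesas is UTC−9:30: 2:42 PM − 9:30 = 5:12 AM on Dec 2.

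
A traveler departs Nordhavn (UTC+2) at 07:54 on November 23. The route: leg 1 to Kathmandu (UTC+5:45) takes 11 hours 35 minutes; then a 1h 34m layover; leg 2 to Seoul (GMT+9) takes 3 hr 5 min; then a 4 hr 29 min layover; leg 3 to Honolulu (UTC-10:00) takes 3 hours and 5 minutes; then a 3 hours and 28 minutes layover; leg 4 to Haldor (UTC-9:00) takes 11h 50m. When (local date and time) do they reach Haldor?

12:00 on Nov 24

Convert departure to UTC: 07:54 − 2:00 = 05:54 UTC on Nov 23.
Add 11 hours and 35 minutes leg 1 → 17:29 UTC.
Add 1 hour 34 minutes layover in Kathmandu → 19:03 UTC.
Add 3 hours and 5 minutes leg 2 → 22:08 UTC.
Add 4 hours and 29 minutes layover in Seoul → 02:37 UTC (Nov 24).
Add 3 hours and 5 minutes leg 3 → 05:42 UTC.
Add 3 hours 28 minutes layover in Honolulu → 09:10 UTC.
Add 11 hours and 50 minutes leg 4 → 21:00 UTC.
Haldor is UTC−9:00, so local arrival = 21:00 − 9:00 = 12:00 on Nov 24.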